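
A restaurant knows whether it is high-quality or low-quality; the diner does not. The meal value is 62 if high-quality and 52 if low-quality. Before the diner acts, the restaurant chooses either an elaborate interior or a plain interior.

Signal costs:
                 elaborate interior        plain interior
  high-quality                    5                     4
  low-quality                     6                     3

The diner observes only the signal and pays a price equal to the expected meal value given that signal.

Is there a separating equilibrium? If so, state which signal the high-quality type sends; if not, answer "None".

None

Try high-quality → elaborate interior, low-quality → plain interior:
  Under separation the diner infers type exactly: elaborate interior → high-quality (pays 62), plain interior → low-quality (pays 52).
  High-quality: elaborate interior gives 62 − 5 = 57; plain interior gives 52 − 4 = 48. No deviation. ✓
  Low-quality: plain interior gives 52 − 3 = 49; elaborate interior gives 62 − 6 = 56. Would deviate. ✗
Try high-quality → plain interior, low-quality → elaborate interior:
  Under separation the diner infers type exactly: plain interior → high-quality (pays 62), elaborate interior → low-quality (pays 52).
  High-quality: plain interior gives 62 − 4 = 58; elaborate interior gives 52 − 5 = 47. No deviation. ✓
  Low-quality: elaborate interior gives 52 − 6 = 46; plain interior gives 62 − 3 = 59. Would deviate. ✗
Neither assignment is incentive-compatible.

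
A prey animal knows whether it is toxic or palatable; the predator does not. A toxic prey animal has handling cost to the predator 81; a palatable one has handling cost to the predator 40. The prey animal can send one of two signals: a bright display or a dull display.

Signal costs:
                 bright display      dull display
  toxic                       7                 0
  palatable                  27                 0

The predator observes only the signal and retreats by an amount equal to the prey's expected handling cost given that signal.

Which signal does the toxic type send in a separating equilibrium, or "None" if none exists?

None

Try toxic → bright display, palatable → dull display:
  If types separate, bright display earns payment 81 and dull display earns 40.
  Toxic: bright display gives 81 − 7 = 74; dull display gives 40 − 0 = 40. No deviation. ✓
  Palatable: dull display gives 40 − 0 = 40; bright display gives 81 − 27 = 54. Would deviate. ✗
Try toxic → dull display, palatable → bright display:
  If types separate, dull display earns payment 81 and bright display earns 40.
  Toxic: dull display gives 81 − 0 = 81; bright display gives 40 − 7 = 33. No deviation. ✓
  Palatable: bright display gives 40 − 27 = 13; dull display gives 81 − 0 = 81. Would deviate. ✗
Neither assignment is incentive-compatible.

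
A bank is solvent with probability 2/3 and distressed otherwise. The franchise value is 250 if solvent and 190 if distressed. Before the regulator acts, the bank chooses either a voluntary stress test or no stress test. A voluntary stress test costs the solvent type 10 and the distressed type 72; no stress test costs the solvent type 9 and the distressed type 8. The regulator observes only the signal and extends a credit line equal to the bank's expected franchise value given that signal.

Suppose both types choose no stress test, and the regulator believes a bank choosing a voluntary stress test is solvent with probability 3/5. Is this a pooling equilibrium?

At the pooled signal (no stress test) the regulator holds the prior 2/3 and pays 2/3·250 + 1/3·190 = 230. Off-path (stress test) belief 3/5 gives 3/5·250 + 2/5·190 = 226.
Solvent: no stress test gives 230 − 9 = 221; stress test gives 226 − 10 = 216. Stays. ✓
Distressed: no stress test gives 230 − 8 = 222; stress test gives 226 − 72 = 154. Stays. ✓

Yes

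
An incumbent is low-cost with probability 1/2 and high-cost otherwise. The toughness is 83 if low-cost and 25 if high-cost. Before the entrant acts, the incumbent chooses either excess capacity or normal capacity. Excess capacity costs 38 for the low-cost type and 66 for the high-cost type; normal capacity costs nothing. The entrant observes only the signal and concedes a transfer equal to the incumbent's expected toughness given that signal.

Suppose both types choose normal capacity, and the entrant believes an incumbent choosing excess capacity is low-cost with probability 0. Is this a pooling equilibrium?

Yes

At the pooled signal (normal capacity) the entrant holds the prior 1/2 and pays 1/2·83 + 1/2·25 = 54. Off-path (excess capacity) belief 0 gives 0·83 + 1·25 = 25.
Low-cost: normal capacity gives 54 − 0 = 54; excess capacity gives 25 − 38 = -13. Stays. ✓
High-cost: normal capacity gives 54 − 0 = 54; excess capacity gives 25 − 66 = -41. Stays. ✓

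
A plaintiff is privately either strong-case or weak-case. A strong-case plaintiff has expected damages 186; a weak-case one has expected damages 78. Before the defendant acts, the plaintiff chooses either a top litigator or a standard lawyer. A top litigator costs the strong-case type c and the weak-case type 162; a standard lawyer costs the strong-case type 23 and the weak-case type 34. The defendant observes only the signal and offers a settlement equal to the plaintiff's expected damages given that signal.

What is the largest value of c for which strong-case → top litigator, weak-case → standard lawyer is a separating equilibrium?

Under separation: top litigator → strong-case (pays 186); standard lawyer → weak-case (pays 78).
Weak-case: 78 − 34 = 44 ≥ 186 − 162 = 24. Holds regardless of c. ✓
Strong-case: 186 − c ≥ 78 − 23, so c ≤ 186 − 55 = 131.

131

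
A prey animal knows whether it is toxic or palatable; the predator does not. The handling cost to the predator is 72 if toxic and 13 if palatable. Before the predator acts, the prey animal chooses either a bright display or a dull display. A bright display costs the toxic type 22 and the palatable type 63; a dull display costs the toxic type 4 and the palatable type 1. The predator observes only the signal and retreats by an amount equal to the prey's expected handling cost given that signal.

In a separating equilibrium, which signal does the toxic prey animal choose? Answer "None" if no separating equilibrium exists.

Try toxic → bright display, palatable → dull display:
  If types separate, bright display earns payment 72 and dull display earns 13.
  Toxic: bright display gives 72 − 22 = 50; dull display gives 13 − 4 = 9. No deviation. ✓
  Palatable: dull display gives 13 − 1 = 12; bright display gives 72 − 63 = 9. No deviation. ✓
Both hold — the toxic type sends bright display.

bright display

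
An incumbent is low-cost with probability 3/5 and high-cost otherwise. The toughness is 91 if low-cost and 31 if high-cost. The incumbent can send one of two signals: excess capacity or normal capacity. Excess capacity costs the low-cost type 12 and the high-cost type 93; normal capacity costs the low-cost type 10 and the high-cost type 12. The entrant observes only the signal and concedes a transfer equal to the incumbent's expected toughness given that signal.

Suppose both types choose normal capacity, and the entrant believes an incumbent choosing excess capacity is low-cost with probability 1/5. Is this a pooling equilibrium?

At the pooled signal (normal capacity) the entrant holds the prior 3/5 and pays 3/5·91 + 2/5·31 = 67. Off-path (excess capacity) belief 1/5 gives 1/5·91 + 4/5·31 = 43.
Low-cost: normal capacity gives 67 − 10 = 57; excess capacity gives 43 − 12 = 31. Stays. ✓
High-cost: normal capacity gives 67 − 12 = 55; excess capacity gives 43 − 93 = -50. Stays. ✓

Yes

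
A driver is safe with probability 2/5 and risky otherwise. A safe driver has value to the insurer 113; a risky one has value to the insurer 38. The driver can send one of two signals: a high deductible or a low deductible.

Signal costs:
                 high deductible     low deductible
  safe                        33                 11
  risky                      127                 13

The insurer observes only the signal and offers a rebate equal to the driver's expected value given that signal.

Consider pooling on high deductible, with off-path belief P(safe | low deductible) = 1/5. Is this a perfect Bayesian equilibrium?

No

At the pooled signal (high deductible) the insurer holds the prior 2/5 and pays 2/5·113 + 3/5·38 = 68. Off-path (low deductible) belief 1/5 gives 1/5·113 + 4/5·38 = 53.
Safe: high deductible gives 68 − 33 = 35; low deductible gives 53 − 11 = 42. Deviates. ✗
Risky: high deductible gives 68 − 127 = -59; low deductible gives 53 − 13 = 40. Deviates. ✗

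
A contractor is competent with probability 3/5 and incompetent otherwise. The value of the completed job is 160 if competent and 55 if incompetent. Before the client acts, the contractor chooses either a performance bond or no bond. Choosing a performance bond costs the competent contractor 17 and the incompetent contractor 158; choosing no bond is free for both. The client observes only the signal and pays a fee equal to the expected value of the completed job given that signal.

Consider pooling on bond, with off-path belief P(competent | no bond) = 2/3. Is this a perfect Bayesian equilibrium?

On the equilibrium path (bond) the client holds the prior 3/5 and pays 3/5·160 + 2/5·55 = 118. Off-path (no bond) belief 2/3 gives 2/3·160 + 1/3·55 = 125.
Competent: bond gives 118 − 17 = 101; no bond gives 125 − 0 = 125. Deviates. ✗
Incompetent: bond gives 118 − 158 = -40; no bond gives 125 − 0 = 125. Deviates. ✗

No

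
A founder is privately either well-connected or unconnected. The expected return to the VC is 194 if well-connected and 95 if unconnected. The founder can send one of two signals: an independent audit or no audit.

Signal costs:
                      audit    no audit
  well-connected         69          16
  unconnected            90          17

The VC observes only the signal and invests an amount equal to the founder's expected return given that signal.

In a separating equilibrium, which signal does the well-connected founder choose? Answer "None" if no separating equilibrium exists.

None

Try well-connected → audit, unconnected → no audit:
  If types separate, audit earns payment 194 and no audit earns 95.
  Well-connected: audit gives 194 − 69 = 125; no audit gives 95 − 16 = 79. No deviation. ✓
  Unconnected: no audit gives 95 − 17 = 78; audit gives 194 − 90 = 104. Would deviate. ✗
Try well-connected → no audit, unconnected → audit:
  If types separate, no audit earns payment 194 and audit earns 95.
  Well-connected: no audit gives 194 − 16 = 178; audit gives 95 − 69 = 26. No deviation. ✓
  Unconnected: audit gives 95 − 90 = 5; no audit gives 194 − 17 = 177. Would deviate. ✗
Neither assignment is incentive-compatible.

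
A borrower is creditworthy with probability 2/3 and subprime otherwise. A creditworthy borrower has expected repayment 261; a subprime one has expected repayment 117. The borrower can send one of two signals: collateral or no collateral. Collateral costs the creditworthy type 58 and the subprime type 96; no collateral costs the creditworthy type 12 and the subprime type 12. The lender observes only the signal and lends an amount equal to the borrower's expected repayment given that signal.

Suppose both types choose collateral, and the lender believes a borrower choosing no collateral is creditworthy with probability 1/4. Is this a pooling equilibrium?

At the pooled signal (collateral) the lender holds the prior 2/3 and pays 2/3·261 + 1/3·117 = 213. Off-path (no collateral) belief 1/4 gives 1/4·261 + 3/4·117 = 153.
Creditworthy: collateral gives 213 − 58 = 155; no collateral gives 153 − 12 = 141. Stays. ✓
Subprime: collateral gives 213 − 96 = 117; no collateral gives 153 − 12 = 141. Deviates. ✗

No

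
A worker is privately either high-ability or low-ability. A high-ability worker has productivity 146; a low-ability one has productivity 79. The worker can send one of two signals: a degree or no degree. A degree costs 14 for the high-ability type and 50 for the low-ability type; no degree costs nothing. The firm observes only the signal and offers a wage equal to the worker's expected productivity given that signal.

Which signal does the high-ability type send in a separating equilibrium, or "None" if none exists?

None

Try high-ability → degree, low-ability → no degree:
  If types separate, degree earns payment 146 and no degree earns 79.
  High-ability: degree gives 146 − 14 = 132; no degree gives 79 − 0 = 79. No deviation. ✓
  Low-ability: no degree gives 79 − 0 = 79; degree gives 146 − 50 = 96. Would deviate. ✗
Try high-ability → no degree, low-ability → degree:
  If types separate, no degree earns payment 146 and degree earns 79.
  High-ability: no degree gives 146 − 0 = 146; degree gives 79 − 14 = 65. No deviation. ✓
  Low-ability: degree gives 79 − 50 = 29; no degree gives 146 − 0 = 146. Would deviate. ✗
Neither assignment is incentive-compatible.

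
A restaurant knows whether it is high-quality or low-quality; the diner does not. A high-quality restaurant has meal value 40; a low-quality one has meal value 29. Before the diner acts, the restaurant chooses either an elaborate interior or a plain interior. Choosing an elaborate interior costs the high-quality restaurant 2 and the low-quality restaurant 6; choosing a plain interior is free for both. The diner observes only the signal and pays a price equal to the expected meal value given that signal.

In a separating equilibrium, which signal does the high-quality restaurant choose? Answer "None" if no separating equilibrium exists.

None

Try high-quality → elaborate interior, low-quality → plain interior:
  If types separate, elaborate interior earns payment 40 and plain interior earns 29.
  High-quality: elaborate interior gives 40 − 2 = 38; plain interior gives 29 − 0 = 29. No deviation. ✓
  Low-quality: plain interior gives 29 − 0 = 29; elaborate interior gives 40 − 6 = 34. Would deviate. ✗
Try high-quality → plain interior, low-quality → elaborate interior:
  If types separate, plain interior earns payment 40 and elaborate interior earns 29.
  High-quality: plain interior gives 40 − 0 = 40; elaborate interior gives 29 − 2 = 27. No deviation. ✓
  Low-quality: elaborate interior gives 29 − 6 = 23; plain interior gives 40 − 0 = 40. Would deviate. ✗
Neither assignment is incentive-compatible.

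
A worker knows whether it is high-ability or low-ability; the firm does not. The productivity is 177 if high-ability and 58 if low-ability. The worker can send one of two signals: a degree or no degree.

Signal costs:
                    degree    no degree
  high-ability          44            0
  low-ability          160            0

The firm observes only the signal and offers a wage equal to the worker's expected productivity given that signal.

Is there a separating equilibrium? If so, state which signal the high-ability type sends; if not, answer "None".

Try high-ability → degree, low-ability → no degree:
  If types separate, degree earns payment 177 and no degree earns 58.
  High-ability: degree gives 177 − 44 = 133; no degree gives 58 − 0 = 58. No deviation. ✓
  Low-ability: no degree gives 58 − 0 = 58; degree gives 177 − 160 = 17. No deviation. ✓
Both hold — the high-ability type sends degree.

degree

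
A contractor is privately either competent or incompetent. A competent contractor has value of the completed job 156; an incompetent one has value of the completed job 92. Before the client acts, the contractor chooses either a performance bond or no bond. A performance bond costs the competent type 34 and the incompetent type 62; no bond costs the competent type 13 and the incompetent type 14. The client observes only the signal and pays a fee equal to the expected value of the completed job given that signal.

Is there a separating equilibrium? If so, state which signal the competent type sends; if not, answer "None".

None

Try competent → bond, incompetent → no bond:
  If types separate, bond earns payment 156 and no bond earns 92.
  Competent: bond gives 156 − 34 = 122; no bond gives 92 − 13 = 79. No deviation. ✓
  Incompetent: no bond gives 92 − 14 = 78; bond gives 156 − 62 = 94. Would deviate. ✗
Try competent → no bond, incompetent → bond:
  If types separate, no bond earns payment 156 and bond earns 92.
  Competent: no bond gives 156 − 13 = 143; bond gives 92 − 34 = 58. No deviation. ✓
  Incompetent: bond gives 92 − 62 = 30; no bond gives 156 − 14 = 142. Would deviate. ✗
Neither assignment is incentive-compatible.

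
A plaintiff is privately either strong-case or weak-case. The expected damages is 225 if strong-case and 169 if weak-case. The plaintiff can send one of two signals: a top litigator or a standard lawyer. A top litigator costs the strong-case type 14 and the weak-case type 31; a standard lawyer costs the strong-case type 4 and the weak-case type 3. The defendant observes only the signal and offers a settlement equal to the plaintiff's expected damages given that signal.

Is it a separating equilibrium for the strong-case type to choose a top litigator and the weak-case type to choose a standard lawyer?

If types separate, top litigator earns payment 225 and standard lawyer earns 169.
Strong-case: top litigator gives 225 − 14 = 211; standard lawyer gives 169 − 4 = 165. No deviation. ✓
Weak-case: standard lawyer gives 169 − 3 = 166; top litigator gives 225 − 31 = 194. Would deviate. ✗

No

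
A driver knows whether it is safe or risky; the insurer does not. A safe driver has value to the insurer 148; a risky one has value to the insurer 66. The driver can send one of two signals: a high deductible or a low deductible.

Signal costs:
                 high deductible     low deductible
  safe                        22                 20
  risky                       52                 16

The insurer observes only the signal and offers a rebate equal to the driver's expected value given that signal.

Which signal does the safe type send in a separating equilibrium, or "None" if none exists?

Try safe → high deductible, risky → low deductible:
  Under separation the insurer infers type exactly: high deductible → safe (pays 148), low deductible → risky (pays 66).
  Safe: high deductible gives 148 − 22 = 126; low deductible gives 66 − 20 = 46. No deviation. ✓
  Risky: low deductible gives 66 − 16 = 50; high deductible gives 148 − 52 = 96. Would deviate. ✗
Try safe → low deductible, risky → high deductible:
  Under separation the insurer infers type exactly: low deductible → safe (pays 148), high deductible → risky (pays 66).
  Safe: low deductible gives 148 − 20 = 128; high deductible gives 66 − 22 = 44. No deviation. ✓
  Risky: high deductible gives 66 − 52 = 14; low deductible gives 148 − 16 = 132. Would deviate. ✗
Neither assignment is incentive-compatible.

None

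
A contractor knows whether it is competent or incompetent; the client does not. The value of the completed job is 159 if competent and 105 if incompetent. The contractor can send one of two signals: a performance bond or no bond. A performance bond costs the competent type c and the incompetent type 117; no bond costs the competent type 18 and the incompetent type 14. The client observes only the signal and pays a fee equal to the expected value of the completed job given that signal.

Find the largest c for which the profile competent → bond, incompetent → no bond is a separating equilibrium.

72

Under separation: bond → competent (pays 159); no bond → incompetent (pays 105).
Incompetent: 105 − 14 = 91 ≥ 159 − 117 = 42. Holds regardless of c. ✓
Competent: 159 − c ≥ 105 − 18, so c ≤ 159 − 87 = 72.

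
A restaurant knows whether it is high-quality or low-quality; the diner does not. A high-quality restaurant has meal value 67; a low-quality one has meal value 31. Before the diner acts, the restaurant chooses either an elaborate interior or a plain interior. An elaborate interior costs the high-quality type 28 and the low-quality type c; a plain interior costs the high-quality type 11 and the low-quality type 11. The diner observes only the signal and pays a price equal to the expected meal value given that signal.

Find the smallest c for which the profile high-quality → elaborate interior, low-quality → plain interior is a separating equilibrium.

Under separation: elaborate interior → high-quality (pays 67); plain interior → low-quality (pays 31).
High-quality: 67 − 28 = 39 ≥ 31 − 11 = 20. Holds regardless of c. ✓
Low-quality: 31 − 11 ≥ 67 − c, so c ≥ 67 − 20 = 47.

47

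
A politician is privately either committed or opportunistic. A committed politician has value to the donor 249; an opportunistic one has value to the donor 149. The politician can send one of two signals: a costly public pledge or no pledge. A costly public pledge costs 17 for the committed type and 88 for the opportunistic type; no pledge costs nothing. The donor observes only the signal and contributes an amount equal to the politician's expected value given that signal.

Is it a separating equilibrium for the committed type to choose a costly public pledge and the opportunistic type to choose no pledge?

No

Under separation the donor infers type exactly: pledge → committed (pays 249), no pledge → opportunistic (pays 149).
Committed: pledge gives 249 − 17 = 232; no pledge gives 149 − 0 = 149. No deviation. ✓
Opportunistic: no pledge gives 149 − 0 = 149; pledge gives 249 − 88 = 161. Would deviate. ✗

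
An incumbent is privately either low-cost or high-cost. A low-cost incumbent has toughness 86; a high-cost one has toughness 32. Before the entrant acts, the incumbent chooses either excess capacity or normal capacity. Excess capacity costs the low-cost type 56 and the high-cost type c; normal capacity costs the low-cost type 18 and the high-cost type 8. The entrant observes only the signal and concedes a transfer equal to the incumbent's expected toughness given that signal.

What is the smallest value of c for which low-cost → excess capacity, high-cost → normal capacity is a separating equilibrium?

Under separation: excess capacity → low-cost (pays 86); normal capacity → high-cost (pays 32).
Low-cost: 86 − 56 = 30 ≥ 32 − 18 = 14. Holds regardless of c. ✓
High-cost: 32 − 8 ≥ 86 − c, so c ≥ 86 − 24 = 62.

62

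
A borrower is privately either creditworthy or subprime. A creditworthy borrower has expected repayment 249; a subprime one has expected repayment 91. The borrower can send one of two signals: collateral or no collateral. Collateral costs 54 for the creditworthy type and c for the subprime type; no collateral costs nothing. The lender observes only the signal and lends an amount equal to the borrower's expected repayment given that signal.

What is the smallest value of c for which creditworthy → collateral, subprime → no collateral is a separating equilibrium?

Under separation: collateral → creditworthy (pays 249); no collateral → subprime (pays 91).
Creditworthy: 249 − 54 = 195 ≥ 91 − 0 = 91. Holds regardless of c. ✓
Subprime: 91 − 0 ≥ 249 − c, so c ≥ 249 − 91 = 158.

158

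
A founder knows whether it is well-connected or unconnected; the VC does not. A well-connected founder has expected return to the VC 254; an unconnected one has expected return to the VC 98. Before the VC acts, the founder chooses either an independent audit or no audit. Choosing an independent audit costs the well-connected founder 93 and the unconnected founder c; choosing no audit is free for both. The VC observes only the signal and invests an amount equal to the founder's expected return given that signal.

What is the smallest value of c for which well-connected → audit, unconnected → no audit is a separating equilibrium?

156

Under separation: audit → well-connected (pays 254); no audit → unconnected (pays 98).
Well-connected: 254 − 93 = 161 ≥ 98 − 0 = 98. Holds regardless of c. ✓
Unconnected: 98 − 0 ≥ 254 − c, so c ≥ 254 − 98 = 156.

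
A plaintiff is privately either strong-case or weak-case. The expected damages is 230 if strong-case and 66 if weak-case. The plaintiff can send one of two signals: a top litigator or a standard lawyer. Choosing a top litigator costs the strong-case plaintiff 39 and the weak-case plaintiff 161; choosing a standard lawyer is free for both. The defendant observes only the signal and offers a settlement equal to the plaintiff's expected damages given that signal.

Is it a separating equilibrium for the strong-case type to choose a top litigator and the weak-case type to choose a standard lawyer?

Under separation the defendant infers type exactly: top litigator → strong-case (pays 230), standard lawyer → weak-case (pays 66).
Strong-case: top litigator gives 230 − 39 = 191; standard lawyer gives 66 − 0 = 66. No deviation. ✓
Weak-case: standard lawyer gives 66 − 0 = 66; top litigator gives 230 − 161 = 69. Would deviate. ✗

No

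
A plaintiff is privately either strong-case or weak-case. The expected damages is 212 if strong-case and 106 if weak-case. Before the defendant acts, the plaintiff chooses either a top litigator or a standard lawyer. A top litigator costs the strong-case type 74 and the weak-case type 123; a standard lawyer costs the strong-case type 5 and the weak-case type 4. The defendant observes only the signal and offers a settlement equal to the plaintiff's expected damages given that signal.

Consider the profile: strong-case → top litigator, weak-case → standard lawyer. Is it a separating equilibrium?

Under separation the defendant infers type exactly: top litigator → strong-case (pays 212), standard lawyer → weak-case (pays 106).
Strong-case: top litigator gives 212 − 74 = 138; standard lawyer gives 106 − 5 = 101. No deviation. ✓
Weak-case: standard lawyer gives 106 − 4 = 102; top litigator gives 212 − 123 = 89. No deviation. ✓
Both incentive constraints hold.

Yes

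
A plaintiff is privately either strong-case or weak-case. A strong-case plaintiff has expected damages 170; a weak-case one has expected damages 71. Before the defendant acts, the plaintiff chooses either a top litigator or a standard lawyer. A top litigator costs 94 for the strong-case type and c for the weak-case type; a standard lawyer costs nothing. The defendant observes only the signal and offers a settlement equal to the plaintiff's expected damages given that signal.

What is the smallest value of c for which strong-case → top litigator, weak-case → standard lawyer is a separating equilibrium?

Under separation: top litigator → strong-case (pays 170); standard lawyer → weak-case (pays 71).
Strong-case: 170 − 94 = 76 ≥ 71 − 0 = 71. Holds regardless of c. ✓
Weak-case: 71 − 0 ≥ 170 − c, so c ≥ 170 − 71 = 99.

99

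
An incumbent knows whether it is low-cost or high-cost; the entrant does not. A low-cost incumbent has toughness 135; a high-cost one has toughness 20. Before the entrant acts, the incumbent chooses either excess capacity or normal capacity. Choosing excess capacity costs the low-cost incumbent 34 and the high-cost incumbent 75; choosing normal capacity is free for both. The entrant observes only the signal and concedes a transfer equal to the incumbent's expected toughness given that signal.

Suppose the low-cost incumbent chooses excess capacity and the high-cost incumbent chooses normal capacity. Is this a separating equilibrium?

No

Under separation the entrant infers type exactly: excess capacity → low-cost (pays 135), normal capacity → high-cost (pays 20).
Low-cost: excess capacity gives 135 − 34 = 101; normal capacity gives 20 − 0 = 20. No deviation. ✓
High-cost: normal capacity gives 20 − 0 = 20; excess capacity gives 135 − 75 = 60. Would deviate. ✗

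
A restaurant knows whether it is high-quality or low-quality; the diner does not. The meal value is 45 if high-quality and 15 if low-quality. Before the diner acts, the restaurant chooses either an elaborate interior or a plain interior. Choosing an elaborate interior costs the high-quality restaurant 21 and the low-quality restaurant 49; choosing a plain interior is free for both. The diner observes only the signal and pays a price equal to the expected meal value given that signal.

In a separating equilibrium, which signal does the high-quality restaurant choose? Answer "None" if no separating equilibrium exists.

Try high-quality → elaborate interior, low-quality → plain interior:
  If types separate, elaborate interior earns payment 45 and plain interior earns 15.
  High-quality: elaborate interior gives 45 − 21 = 24; plain interior gives 15 − 0 = 15. No deviation. ✓
  Low-quality: plain interior gives 15 − 0 = 15; elaborate interior gives 45 − 49 = -4. No deviation. ✓
Both hold — the high-quality type sends elaborate interior.

elaborate interior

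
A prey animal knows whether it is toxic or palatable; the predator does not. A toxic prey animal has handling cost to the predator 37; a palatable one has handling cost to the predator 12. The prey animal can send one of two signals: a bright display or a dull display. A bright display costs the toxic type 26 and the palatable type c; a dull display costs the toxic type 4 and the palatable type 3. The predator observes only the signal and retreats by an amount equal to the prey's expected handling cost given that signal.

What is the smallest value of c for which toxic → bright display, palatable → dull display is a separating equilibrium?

28

Under separation: bright display → toxic (pays 37); dull display → palatable (pays 12).
Toxic: 37 − 26 = 11 ≥ 12 − 4 = 8. Holds regardless of c. ✓
Palatable: 12 − 3 ≥ 37 − c, so c ≥ 37 − 9 = 28.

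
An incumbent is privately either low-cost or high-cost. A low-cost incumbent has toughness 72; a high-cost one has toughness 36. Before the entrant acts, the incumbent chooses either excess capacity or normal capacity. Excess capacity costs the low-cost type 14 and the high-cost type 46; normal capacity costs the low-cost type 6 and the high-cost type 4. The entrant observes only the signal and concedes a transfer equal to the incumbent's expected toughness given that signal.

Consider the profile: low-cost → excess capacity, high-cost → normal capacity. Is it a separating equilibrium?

If types separate, excess capacity earns payment 72 and normal capacity earns 36.
Low-cost: excess capacity gives 72 − 14 = 58; normal capacity gives 36 − 6 = 30. No deviation. ✓
High-cost: normal capacity gives 36 − 4 = 32; excess capacity gives 72 − 46 = 26. No deviation. ✓
Both incentive constraints hold.

Yes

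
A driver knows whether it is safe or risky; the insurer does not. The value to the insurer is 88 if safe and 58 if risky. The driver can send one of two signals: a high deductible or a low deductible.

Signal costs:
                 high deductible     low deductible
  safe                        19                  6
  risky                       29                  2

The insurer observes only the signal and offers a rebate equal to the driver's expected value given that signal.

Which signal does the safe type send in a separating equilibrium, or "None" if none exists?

Try safe → high deductible, risky → low deductible:
  If types separate, high deductible earns payment 88 and low deductible earns 58.
  Safe: high deductible gives 88 − 19 = 69; low deductible gives 58 − 6 = 52. No deviation. ✓
  Risky: low deductible gives 58 − 2 = 56; high deductible gives 88 − 29 = 59. Would deviate. ✗
Try safe → low deductible, risky → high deductible:
  If types separate, low deductible earns payment 88 and high deductible earns 58.
  Safe: low deductible gives 88 − 6 = 82; high deductible gives 58 − 19 = 39. No deviation. ✓
  Risky: high deductible gives 58 − 29 = 29; low deductible gives 88 − 2 = 86. Would deviate. ✗
Neither assignment is incentive-compatible.

None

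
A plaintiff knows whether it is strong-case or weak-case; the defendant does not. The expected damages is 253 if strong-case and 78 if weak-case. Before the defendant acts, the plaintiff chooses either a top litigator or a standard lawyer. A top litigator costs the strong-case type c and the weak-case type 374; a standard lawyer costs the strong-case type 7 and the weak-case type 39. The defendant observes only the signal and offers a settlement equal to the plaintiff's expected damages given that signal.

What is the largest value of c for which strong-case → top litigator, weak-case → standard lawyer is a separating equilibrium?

182

Under separation: top litigator → strong-case (pays 253); standard lawyer → weak-case (pays 78).
Weak-case: 78 − 39 = 39 ≥ 253 − 374 = -121. Holds regardless of c. ✓
Strong-case: 253 − c ≥ 78 − 7, so c ≤ 253 − 71 = 182.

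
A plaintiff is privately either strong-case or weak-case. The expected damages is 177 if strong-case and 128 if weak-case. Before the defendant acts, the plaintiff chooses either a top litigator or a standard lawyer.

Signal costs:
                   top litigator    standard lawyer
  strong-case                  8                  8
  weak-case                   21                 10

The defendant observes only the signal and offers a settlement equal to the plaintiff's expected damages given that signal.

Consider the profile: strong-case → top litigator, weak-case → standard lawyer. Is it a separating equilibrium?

If types separate, top litigator earns payment 177 and standard lawyer earns 128.
Strong-case: top litigator gives 177 − 8 = 169; standard lawyer gives 128 − 8 = 120. No deviation. ✓
Weak-case: standard lawyer gives 128 − 10 = 118; top litigator gives 177 − 21 = 156. Would deviate. ✗

No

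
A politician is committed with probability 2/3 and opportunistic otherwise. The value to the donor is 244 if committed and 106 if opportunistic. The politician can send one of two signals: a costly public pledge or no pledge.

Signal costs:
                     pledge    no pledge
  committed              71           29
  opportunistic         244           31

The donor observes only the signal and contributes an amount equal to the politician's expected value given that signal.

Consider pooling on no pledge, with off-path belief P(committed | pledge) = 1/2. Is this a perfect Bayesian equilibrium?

Yes

On the equilibrium path (no pledge) the donor holds the prior 2/3 and pays 2/3·244 + 1/3·106 = 198. Off-path (pledge) belief 1/2 gives 1/2·244 + 1/2·106 = 175.
Committed: no pledge gives 198 − 29 = 169; pledge gives 175 − 71 = 104. Stays. ✓
Opportunistic: no pledge gives 198 − 31 = 167; pledge gives 175 − 244 = -69. Stays. ✓
Beliefs are Bayes-consistent on-path and both types best-respond.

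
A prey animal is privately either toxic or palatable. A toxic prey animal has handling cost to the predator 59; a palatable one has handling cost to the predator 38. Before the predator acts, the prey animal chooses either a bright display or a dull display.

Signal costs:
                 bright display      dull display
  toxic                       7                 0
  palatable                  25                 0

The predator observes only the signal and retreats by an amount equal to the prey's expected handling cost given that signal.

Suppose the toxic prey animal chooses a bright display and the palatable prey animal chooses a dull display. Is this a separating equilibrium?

Under separation the predator infers type exactly: bright display → toxic (pays 59), dull display → palatable (pays 38).
Toxic: bright display gives 59 − 7 = 52; dull display gives 38 − 0 = 38. No deviation. ✓
Palatable: dull display gives 38 − 0 = 38; bright display gives 59 − 25 = 34. No deviation. ✓
Neither type gains from mimicking the other.

Yes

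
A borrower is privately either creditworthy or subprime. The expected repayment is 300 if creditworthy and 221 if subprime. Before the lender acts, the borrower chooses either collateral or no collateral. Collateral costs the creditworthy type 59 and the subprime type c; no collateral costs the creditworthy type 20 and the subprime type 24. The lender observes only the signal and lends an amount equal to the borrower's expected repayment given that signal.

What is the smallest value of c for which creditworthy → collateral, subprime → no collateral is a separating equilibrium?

103

Under separation: collateral → creditworthy (pays 300); no collateral → subprime (pays 221).
Creditworthy: 300 − 59 = 241 ≥ 221 − 20 = 201. Holds regardless of c. ✓
Subprime: 221 − 24 ≥ 300 − c, so c ≥ 300 − 197 = 103.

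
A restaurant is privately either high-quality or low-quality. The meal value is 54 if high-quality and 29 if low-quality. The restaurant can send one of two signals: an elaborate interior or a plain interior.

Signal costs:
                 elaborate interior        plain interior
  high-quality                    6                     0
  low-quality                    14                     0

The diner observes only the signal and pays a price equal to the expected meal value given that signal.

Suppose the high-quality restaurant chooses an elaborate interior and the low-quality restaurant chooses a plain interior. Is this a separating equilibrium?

Under separation the diner infers type exactly: elaborate interior → high-quality (pays 54), plain interior → low-quality (pays 29).
High-quality: elaborate interior gives 54 − 6 = 48; plain interior gives 29 − 0 = 29. No deviation. ✓
Low-quality: plain interior gives 29 − 0 = 29; elaborate interior gives 54 − 14 = 40. Would deviate. ✗

No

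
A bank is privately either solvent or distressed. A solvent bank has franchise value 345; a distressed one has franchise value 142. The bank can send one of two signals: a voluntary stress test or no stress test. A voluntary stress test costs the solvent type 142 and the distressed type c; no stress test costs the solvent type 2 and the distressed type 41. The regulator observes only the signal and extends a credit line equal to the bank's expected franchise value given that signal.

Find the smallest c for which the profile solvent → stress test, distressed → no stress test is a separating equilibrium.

244

Under separation: stress test → solvent (pays 345); no stress test → distressed (pays 142).
Solvent: 345 − 142 = 203 ≥ 142 − 2 = 140. Holds regardless of c. ✓
Distressed: 142 − 41 ≥ 345 − c, so c ≥ 345 − 101 = 244.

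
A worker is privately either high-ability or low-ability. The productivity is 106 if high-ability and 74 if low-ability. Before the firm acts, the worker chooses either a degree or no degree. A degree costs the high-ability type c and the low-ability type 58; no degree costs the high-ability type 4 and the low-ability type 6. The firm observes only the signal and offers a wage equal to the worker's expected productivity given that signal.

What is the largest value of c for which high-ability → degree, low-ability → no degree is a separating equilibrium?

Under separation: degree → high-ability (pays 106); no degree → low-ability (pays 74).
Low-ability: 74 − 6 = 68 ≥ 106 − 58 = 48. Holds regardless of c. ✓
High-ability: 106 − c ≥ 74 − 4, so c ≤ 106 − 70 = 36.

36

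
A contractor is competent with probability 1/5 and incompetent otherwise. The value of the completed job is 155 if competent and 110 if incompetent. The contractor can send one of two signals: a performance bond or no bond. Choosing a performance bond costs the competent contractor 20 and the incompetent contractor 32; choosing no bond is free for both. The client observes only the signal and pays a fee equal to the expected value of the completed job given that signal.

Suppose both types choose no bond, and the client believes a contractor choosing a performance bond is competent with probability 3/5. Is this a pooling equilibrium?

On the equilibrium path (no bond) the client holds the prior 1/5 and pays 1/5·155 + 4/5·110 = 119. Off-path (bond) belief 3/5 gives 3/5·155 + 2/5·110 = 137.
Competent: no bond gives 119 − 0 = 119; bond gives 137 − 20 = 117. Stays. ✓
Incompetent: no bond gives 119 − 0 = 119; bond gives 137 − 32 = 105. Stays. ✓
Beliefs are Bayes-consistent on-path and both types best-respond.

Yes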